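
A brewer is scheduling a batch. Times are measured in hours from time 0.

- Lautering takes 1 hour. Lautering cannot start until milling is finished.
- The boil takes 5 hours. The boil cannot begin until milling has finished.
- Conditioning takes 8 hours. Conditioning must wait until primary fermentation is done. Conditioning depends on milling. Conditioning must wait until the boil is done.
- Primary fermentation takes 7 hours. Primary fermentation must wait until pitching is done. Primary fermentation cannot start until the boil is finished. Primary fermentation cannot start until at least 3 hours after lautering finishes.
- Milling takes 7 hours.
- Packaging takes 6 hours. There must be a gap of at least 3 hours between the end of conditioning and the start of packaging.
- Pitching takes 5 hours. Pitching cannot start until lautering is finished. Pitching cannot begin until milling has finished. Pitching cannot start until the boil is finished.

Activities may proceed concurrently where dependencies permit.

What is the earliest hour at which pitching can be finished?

17

Milling has no prerequisites, so it starts at hour 0 and finishes at hour 7.
After milling (finishes hour 7), the boil can start at hour 7 and finishes at hour 12.
After milling (finishes hour 7), lautering can start at hour 7 and finishes at hour 8.
For pitching: lautering (finishes hour 8); milling (finishes hour 7); the boil (finishes hour 12). Taking the maximum gives a start of hour 12, and it finishes at 12 + 5 = hour 17.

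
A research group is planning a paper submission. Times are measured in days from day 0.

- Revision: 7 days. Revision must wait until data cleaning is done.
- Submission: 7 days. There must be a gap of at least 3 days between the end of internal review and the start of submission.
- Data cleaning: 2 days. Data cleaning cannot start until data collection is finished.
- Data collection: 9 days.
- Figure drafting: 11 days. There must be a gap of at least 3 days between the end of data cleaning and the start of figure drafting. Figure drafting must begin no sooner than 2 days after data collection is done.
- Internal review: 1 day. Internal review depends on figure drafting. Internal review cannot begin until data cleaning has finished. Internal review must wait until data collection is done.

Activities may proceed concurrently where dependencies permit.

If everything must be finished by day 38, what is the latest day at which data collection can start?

2

Nothing follows submission; the deadline of day 38 is its only limit. It must start by 38 − 7 = day 31.
Internal review must finish before submission (must start by day 31, minus 3-day gap → day 28). With a 1-day duration, internal review must start by 28 − 1 = day 27.
Figure drafting must finish before internal review (must start by day 27). With an 11-day duration, figure drafting must start by 27 − 11 = day 16.
Revision must finish by day 38; it takes 7 days, so it must start by 38 − 7 = day 31.
Data cleaning must finish in time for figure drafting (must start by day 16, minus 3-day gap → day 13); internal review (must start by day 27); revision (must start by day 31). The tightest is day 13, so data cleaning must start by 13 − 2 = day 11.
Data collection has several dependents: data cleaning (must start by day 11); figure drafting (must start by day 16, minus 2-day gap → day 14); internal review (must start by day 27). The earliest of those limits is day 11, so data collection must start by 11 − 9 = day 2.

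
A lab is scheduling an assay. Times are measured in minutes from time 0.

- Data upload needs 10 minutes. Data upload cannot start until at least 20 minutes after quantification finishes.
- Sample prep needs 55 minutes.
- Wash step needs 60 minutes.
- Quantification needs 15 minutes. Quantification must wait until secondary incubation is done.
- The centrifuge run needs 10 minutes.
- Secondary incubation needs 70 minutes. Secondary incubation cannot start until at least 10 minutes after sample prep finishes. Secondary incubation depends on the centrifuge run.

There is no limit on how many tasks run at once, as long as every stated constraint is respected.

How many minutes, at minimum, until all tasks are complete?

180

Wash step has no prerequisites, so it starts at minute 0 and finishes at minute 60.
Nothing blocks the centrifuge run, so it runs from minute 0 to minute 10.
Sample prep has no prerequisites, so it starts at minute 0 and finishes at minute 55.
Secondary incubation cannot start until sample prep (finishes minute 55, plus 10-minute gap → minute 65); the centrifuge run (finishes minute 10). The controlling bound is minute 65, so secondary incubation finishes at 65 + 70 = minute 135.
Quantification waits on secondary incubation (finishes minute 135), so it starts at minute 135 and finishes at 135 + 15 = minute 150.
After quantification (finishes minute 150, plus 20-minute gap → minute 170), data upload can start at minute 170 and finishes at minute 180.
All tasks are finished once the last one completes. Finish times: Sample prep at 55, The centrifuge run at 10, Wash step at 60, Secondary incubation at 135, Quantification at 150, Data upload at 180. The latest is minute 180.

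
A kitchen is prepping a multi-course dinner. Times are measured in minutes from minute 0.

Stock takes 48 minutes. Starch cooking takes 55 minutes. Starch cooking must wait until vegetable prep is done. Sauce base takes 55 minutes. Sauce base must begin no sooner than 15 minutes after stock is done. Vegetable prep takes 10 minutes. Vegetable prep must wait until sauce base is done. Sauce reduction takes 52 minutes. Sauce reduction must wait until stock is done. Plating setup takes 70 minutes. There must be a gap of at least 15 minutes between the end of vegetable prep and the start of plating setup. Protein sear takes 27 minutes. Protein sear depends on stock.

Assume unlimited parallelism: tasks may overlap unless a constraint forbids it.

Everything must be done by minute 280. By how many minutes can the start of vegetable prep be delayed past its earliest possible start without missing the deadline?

67

Stock has no prerequisites, so it starts at minute 0 and finishes at minute 48.
After stock (finishes minute 48, plus 15-minute gap → minute 63), sauce base can start at minute 63 and finishes at minute 118.
Vegetable prep waits on sauce base (finishes minute 118), so it starts at minute 118 and finishes at 118 + 10 = minute 128.

Working backward from the deadline:
To finish by minute 280, starch cooking (duration 55) must start no later than minute 225.
Plating setup has no dependents, so it just needs to finish by minute 280. Starting by 280 − 70 = minute 210 achieves that.
Vegetable prep feeds starch cooking (must start by minute 225); plating setup (must start by minute 210, minus 15-minute gap → minute 195). Taking the minimum, vegetable prep must finish by minute 195 and start by 195 − 10 = minute 185.
So vegetable prep can start as early as minute 118 and as late as minute 185, giving 185 − 118 = 67 minutes of slack.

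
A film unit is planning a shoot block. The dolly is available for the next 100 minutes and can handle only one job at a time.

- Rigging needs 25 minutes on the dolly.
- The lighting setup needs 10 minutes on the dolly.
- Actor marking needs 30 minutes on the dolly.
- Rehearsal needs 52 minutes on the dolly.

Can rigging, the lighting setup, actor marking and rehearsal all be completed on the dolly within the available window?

Running back to back, the jobs need 25 + 10 + 30 + 52 = 117 minutes on the dolly.
Since 117 > 100, they cannot all fit.

No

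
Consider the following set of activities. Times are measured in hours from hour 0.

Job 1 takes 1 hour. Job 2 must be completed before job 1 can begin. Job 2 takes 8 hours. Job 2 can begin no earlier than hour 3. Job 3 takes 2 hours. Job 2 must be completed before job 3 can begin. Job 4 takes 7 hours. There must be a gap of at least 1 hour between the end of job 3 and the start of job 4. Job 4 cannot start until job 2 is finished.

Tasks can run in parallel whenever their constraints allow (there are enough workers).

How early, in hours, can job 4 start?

Job 2 cannot begin until its own release at hour 3. It runs from hour 3 to 3 + 8 = hour 11.
Job 3 cannot begin until job 2 (finishes hour 11). It runs from hour 11 to 11 + 2 = hour 13.
Job 4 waits on job 3 (finishes hour 13, plus 1-hour gap → hour 14); job 2 (finishes hour 11). The latest of these is hour 14, which is the earliest job 4 can start.

14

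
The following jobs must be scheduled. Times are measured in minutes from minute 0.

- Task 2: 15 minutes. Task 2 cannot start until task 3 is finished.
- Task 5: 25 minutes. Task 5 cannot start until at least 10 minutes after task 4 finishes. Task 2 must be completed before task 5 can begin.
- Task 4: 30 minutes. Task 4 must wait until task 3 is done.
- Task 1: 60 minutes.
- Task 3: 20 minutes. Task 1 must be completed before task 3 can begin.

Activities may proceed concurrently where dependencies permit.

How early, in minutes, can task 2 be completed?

Task 1 can start immediately at minute 0; it finishes at minute 60.
After task 1 (finishes minute 60), task 3 can start at minute 60 and finishes at minute 80.
After task 3 (finishes minute 80), task 2 can start at minute 80 and finishes at minute 95.

95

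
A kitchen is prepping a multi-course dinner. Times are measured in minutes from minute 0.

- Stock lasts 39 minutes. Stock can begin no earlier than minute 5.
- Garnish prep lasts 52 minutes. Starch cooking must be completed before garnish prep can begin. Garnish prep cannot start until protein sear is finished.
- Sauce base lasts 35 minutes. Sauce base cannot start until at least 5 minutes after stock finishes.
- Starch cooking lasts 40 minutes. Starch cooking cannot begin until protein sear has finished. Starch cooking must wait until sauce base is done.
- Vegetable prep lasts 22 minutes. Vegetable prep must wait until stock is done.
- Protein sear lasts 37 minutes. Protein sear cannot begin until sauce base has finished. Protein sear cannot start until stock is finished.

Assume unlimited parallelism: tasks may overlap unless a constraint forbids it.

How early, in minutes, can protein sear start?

After its own release at minute 5, stock can start at minute 5 and finishes at minute 44.
Sauce base cannot begin until stock (finishes minute 44, plus 5-minute gap → minute 49). It runs from minute 49 to 49 + 35 = minute 84.
Protein sear waits on sauce base (finishes minute 84); stock (finishes minute 44). The latest of these is minute 84, which is the earliest protein sear can start.

84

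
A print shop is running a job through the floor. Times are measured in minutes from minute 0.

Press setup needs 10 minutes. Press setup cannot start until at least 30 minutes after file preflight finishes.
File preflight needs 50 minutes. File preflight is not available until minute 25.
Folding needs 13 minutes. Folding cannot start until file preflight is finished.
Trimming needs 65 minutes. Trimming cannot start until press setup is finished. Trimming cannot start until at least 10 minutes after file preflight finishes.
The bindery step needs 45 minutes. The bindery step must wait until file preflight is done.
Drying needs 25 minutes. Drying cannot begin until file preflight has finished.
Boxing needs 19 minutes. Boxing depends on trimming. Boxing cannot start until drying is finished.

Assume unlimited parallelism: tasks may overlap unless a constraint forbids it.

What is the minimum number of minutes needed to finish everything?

199

After its own release at minute 25, file preflight can start at minute 25 and finishes at minute 75.
The bindery step cannot begin until file preflight (finishes minute 75). It runs from minute 75 to 75 + 45 = minute 120.
Folding waits on file preflight (finishes minute 75), so it starts at minute 75 and finishes at 75 + 13 = minute 88.
After file preflight (finishes minute 75), drying can start at minute 75 and finishes at minute 100.
Press setup waits on file preflight (finishes minute 75, plus 30-minute gap → minute 105), so it starts at minute 105 and finishes at 105 + 10 = minute 115.
Trimming needs all of press setup (finishes minute 115); file preflight (finishes minute 75, plus 10-minute gap → minute 85). That puts its earliest start at minute 115; it finishes at 115 + 65 = minute 180.
Boxing cannot start until trimming (finishes minute 180); drying (finishes minute 100). The controlling bound is minute 180, so boxing finishes at 180 + 19 = minute 199.
All tasks are finished once the last one completes. Finish times: File preflight at 75, Press setup at 115, Drying at 100, Trimming at 180, Folding at 88, The bindery step at 120, Boxing at 199. The latest is minute 199.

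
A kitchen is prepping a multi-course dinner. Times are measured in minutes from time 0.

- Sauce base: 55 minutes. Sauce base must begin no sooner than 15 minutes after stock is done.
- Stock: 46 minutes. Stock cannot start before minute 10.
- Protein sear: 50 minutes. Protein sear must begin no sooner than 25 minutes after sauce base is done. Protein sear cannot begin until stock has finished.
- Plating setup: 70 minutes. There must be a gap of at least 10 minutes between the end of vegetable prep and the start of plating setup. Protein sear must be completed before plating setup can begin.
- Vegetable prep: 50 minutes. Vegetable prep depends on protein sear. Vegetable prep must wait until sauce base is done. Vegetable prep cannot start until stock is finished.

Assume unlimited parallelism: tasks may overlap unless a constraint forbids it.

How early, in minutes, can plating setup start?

Stock cannot begin until its own release at minute 10. It runs from minute 10 to 10 + 46 = minute 56.
Sauce base waits on stock (finishes minute 56, plus 15-minute gap → minute 71), so it starts at minute 71 and finishes at 71 + 55 = minute 126.
Protein sear needs all of sauce base (finishes minute 126, plus 25-minute gap → minute 151); stock (finishes minute 56). That puts its earliest start at minute 151; it finishes at 151 + 50 = minute 201.
For vegetable prep: protein sear (finishes minute 201); sauce base (finishes minute 126); stock (finishes minute 56). Taking the maximum gives a start of minute 201, and it finishes at 201 + 50 = minute 251.
Plating setup waits on vegetable prep (finishes minute 251, plus 10-minute gap → minute 261); protein sear (finishes minute 201). The latest of these is minute 261, which is the earliest plating setup can start.

261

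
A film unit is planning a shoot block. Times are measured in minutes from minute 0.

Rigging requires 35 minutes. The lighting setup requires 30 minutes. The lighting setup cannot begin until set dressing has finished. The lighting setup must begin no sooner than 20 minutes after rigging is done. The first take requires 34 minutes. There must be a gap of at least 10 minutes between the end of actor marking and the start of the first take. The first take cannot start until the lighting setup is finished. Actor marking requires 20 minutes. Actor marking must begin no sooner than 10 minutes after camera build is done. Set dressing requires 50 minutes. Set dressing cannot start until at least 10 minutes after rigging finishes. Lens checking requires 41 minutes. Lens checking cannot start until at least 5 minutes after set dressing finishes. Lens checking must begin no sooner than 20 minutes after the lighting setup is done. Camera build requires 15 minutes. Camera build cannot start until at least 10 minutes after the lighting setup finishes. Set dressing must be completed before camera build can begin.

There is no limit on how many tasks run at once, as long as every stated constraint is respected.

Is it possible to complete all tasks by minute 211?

Rigging can start immediately at minute 0; it finishes at minute 35.
Set dressing waits on rigging (finishes minute 35, plus 10-minute gap → minute 45), so it starts at minute 45 and finishes at 45 + 50 = minute 95.
The lighting setup needs all of set dressing (finishes minute 95); rigging (finishes minute 35, plus 20-minute gap → minute 55). That puts its earliest start at minute 95; it finishes at 95 + 30 = minute 125.
Lens checking needs all of set dressing (finishes minute 95, plus 5-minute gap → minute 100); the lighting setup (finishes minute 125, plus 20-minute gap → minute 145). That puts its earliest start at minute 145; it finishes at 145 + 41 = minute 186.
Camera build has to wait for the lighting setup (finishes minute 125, plus 10-minute gap → minute 135); set dressing (finishes minute 95). The latest of these is minute 135, so camera build runs minute 135 to 135 + 15 = minute 150.
Actor marking cannot begin until camera build (finishes minute 150, plus 10-minute gap → minute 160). It runs from minute 160 to 160 + 20 = minute 180.
For the first take: actor marking (finishes minute 180, plus 10-minute gap → minute 190); the lighting setup (finishes minute 125). Taking the maximum gives a start of minute 190, and it finishes at 190 + 34 = minute 224.
The earliest everything can be done is minute 224, which is after the deadline of 211, so it is not possible.

No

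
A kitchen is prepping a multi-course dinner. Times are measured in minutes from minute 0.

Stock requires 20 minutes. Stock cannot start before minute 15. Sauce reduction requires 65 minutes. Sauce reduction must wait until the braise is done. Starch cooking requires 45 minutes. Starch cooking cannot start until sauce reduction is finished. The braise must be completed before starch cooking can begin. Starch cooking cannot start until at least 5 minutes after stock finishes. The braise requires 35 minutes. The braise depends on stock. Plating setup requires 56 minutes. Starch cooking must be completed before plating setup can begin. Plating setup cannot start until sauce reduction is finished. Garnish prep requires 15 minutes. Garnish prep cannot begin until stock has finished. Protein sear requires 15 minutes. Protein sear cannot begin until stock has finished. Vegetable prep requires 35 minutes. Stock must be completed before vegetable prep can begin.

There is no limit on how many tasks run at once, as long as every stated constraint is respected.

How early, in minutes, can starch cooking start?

135

After its own release at minute 15, stock can start at minute 15 and finishes at minute 35.
The braise cannot begin until stock (finishes minute 35). It runs from minute 35 to 35 + 35 = minute 70.
Sauce reduction waits on the braise (finishes minute 70), so it starts at minute 70 and finishes at 70 + 65 = minute 135.
Starch cooking waits on sauce reduction (finishes minute 135); the braise (finishes minute 70); stock (finishes minute 35, plus 5-minute gap → minute 40). The latest of these is minute 135, which is the earliest starch cooking can start.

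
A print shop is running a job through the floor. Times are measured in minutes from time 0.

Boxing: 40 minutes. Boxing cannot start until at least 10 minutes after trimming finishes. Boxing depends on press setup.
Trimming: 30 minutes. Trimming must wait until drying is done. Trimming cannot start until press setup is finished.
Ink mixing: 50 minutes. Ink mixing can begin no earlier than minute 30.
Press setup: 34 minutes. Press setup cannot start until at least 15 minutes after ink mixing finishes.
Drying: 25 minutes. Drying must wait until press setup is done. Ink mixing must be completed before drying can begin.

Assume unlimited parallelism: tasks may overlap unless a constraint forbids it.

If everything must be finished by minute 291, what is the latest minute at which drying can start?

To finish by minute 291, boxing (duration 40) must start no later than minute 251.
Trimming feeds into boxing (must start by minute 251, minus 10-minute gap → minute 241); so trimming must finish by minute 241 and therefore start by minute 211.
Drying feeds into trimming (must start by minute 211); so drying must finish by minute 211 and therefore start by minute 186.

186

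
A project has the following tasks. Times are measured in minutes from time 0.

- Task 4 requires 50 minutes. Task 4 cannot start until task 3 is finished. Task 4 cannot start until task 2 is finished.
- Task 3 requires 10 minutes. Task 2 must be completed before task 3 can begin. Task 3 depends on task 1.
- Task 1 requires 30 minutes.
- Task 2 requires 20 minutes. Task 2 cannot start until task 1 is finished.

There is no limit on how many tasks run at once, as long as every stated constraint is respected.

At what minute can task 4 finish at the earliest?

110

Task 1 has no prerequisites, so it starts at minute 0 and finishes at minute 30.
Task 2 waits on task 1 (finishes minute 30), so it starts at minute 30 and finishes at 30 + 20 = minute 50.
Task 3 has to wait for task 2 (finishes minute 50); task 1 (finishes minute 30). The latest of these is minute 50, so task 3 runs minute 50 to 50 + 10 = minute 60.
Task 4 has to wait for task 3 (finishes minute 60); task 2 (finishes minute 50). The latest of these is minute 60, so task 4 runs minute 60 to 60 + 50 = minute 110.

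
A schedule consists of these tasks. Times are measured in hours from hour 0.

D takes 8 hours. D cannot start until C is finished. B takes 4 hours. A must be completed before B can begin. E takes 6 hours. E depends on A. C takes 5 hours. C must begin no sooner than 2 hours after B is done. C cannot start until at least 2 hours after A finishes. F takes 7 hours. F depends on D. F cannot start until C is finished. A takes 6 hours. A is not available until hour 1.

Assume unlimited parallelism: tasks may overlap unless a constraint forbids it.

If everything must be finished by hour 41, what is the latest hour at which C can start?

F has no dependents, so it just needs to finish by hour 41. Starting by 41 − 7 = hour 34 achieves that.
Since F (must start by hour 34) depends on it, D must finish by hour 34. Backing off its 8-hour duration gives a latest start of hour 26.
C has several dependents: D (must start by hour 26); F (must start by hour 34). The earliest of those limits is hour 26, so C must start by 26 − 5 = hour 21.

21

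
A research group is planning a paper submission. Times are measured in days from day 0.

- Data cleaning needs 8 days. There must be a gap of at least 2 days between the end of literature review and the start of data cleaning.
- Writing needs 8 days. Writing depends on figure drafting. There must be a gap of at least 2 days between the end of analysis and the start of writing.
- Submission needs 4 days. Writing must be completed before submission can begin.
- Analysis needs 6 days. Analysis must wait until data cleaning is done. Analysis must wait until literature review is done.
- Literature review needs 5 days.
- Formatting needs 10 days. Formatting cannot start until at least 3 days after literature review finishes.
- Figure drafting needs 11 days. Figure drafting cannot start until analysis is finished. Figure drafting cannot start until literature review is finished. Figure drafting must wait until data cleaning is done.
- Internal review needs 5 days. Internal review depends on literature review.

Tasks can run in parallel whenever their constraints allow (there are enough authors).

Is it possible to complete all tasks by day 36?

Literature review has no prerequisites, so it starts at day 0 and finishes at day 5.
Formatting cannot begin until literature review (finishes day 5, plus 3-day gap → day 8). It runs from day 8 to 8 + 10 = day 18.
After literature review (finishes day 5), internal review can start at day 5 and finishes at day 10.
Data cleaning waits on literature review (finishes day 5, plus 2-day gap → day 7), so it starts at day 7 and finishes at 7 + 8 = day 15.
For analysis: data cleaning (finishes day 15); literature review (finishes day 5). Taking the maximum gives a start of day 15, and it finishes at 15 + 6 = day 21.
Figure drafting has to wait for analysis (finishes day 21); literature review (finishes day 5); data cleaning (finishes day 15). The latest of these is day 21, so figure drafting runs day 21 to 21 + 11 = day 32.
Writing has to wait for figure drafting (finishes day 32); analysis (finishes day 21, plus 2-day gap → day 23). The latest of these is day 32, so writing runs day 32 to 32 + 8 = day 40.
Submission cannot begin until writing (finishes day 40). It runs from day 40 to 40 + 4 = day 44.
The earliest everything can be done is day 44, which is after the deadline of 36, so it is not possible.

No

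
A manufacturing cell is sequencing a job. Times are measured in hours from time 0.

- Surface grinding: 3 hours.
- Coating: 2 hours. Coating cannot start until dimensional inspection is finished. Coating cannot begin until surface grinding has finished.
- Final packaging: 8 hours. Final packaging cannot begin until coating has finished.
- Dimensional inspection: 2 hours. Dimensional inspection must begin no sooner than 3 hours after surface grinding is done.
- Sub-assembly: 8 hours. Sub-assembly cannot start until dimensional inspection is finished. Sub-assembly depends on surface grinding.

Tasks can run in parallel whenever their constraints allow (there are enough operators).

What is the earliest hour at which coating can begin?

Nothing blocks surface grinding, so it runs from hour 0 to hour 3.
Dimensional inspection waits on surface grinding (finishes hour 3, plus 3-hour gap → hour 6), so it starts at hour 6 and finishes at 6 + 2 = hour 8.
Coating waits on dimensional inspection (finishes hour 8); surface grinding (finishes hour 3). The latest of these is hour 8, which is the earliest coating can start.

8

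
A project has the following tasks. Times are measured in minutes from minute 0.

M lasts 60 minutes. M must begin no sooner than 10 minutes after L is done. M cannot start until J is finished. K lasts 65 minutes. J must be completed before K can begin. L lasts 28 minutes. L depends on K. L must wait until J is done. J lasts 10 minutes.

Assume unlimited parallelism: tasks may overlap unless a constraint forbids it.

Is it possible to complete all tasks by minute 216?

Yes

J can start immediately at minute 0; it finishes at minute 10.
K cannot begin until J (finishes minute 10). It runs from minute 10 to 10 + 65 = minute 75.
L cannot start until K (finishes minute 75); J (finishes minute 10). The controlling bound is minute 75, so L finishes at 75 + 28 = minute 103.
M has to wait for L (finishes minute 103, plus 10-minute gap → minute 113); J (finishes minute 10). The latest of these is minute 113, so M runs minute 113 to 113 + 60 = minute 173.
Every task is finished by minute 173, which is no later than the deadline of 216, so the schedule is feasible.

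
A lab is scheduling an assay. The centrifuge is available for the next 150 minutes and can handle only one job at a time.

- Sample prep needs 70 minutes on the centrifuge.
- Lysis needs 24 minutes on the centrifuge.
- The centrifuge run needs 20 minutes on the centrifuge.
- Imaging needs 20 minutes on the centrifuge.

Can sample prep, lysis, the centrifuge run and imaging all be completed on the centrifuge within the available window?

Yes

Running back to back, the jobs need 70 + 24 + 20 + 20 = 134 minutes on the centrifuge.
Since 134 ≤ 150, they fit within the window.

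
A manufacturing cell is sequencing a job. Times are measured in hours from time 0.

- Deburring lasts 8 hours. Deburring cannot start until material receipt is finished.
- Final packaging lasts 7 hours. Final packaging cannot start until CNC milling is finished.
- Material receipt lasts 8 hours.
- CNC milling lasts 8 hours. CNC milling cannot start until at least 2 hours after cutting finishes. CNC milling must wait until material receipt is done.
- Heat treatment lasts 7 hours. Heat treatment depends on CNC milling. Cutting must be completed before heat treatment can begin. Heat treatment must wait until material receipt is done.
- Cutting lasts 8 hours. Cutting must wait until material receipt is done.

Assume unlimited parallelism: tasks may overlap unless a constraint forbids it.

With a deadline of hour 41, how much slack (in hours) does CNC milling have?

Material receipt has no prerequisites, so it starts at hour 0 and finishes at hour 8.
After material receipt (finishes hour 8), cutting can start at hour 8 and finishes at hour 16.
For CNC milling: cutting (finishes hour 16, plus 2-hour gap → hour 18); material receipt (finishes hour 8). Taking the maximum gives a start of hour 18, and it finishes at 18 + 8 = hour 26.

Working backward from the deadline:
Heat treatment must finish by hour 41; it takes 7 hours, so it must start by 41 − 7 = hour 34.
To finish by hour 41, final packaging (duration 7) must start no later than hour 34.
For CNC milling: heat treatment (must start by hour 34); final packaging (must start by hour 34). The most restrictive is hour 34; with an 8-hour duration, CNC milling must start by hour 26.
So CNC milling can start as early as hour 18 and as late as hour 26, giving 26 − 18 = 8 hours of slack.

8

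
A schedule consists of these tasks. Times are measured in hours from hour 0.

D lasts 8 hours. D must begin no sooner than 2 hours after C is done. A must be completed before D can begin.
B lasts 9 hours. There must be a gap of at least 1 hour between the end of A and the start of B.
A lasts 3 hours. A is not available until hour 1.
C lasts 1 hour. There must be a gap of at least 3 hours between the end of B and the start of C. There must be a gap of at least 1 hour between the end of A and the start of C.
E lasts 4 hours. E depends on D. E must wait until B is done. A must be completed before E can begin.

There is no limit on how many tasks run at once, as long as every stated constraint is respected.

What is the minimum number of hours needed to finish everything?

A waits on its own release at hour 1, so it starts at hour 1 and finishes at 1 + 3 = hour 4.
After A (finishes hour 4, plus 1-hour gap → hour 5), B can start at hour 5 and finishes at hour 14.
C has to wait for B (finishes hour 14, plus 3-hour gap → hour 17); A (finishes hour 4, plus 1-hour gap → hour 5). The latest of these is hour 17, so C runs hour 17 to 17 + 1 = hour 18.
For D: C (finishes hour 18, plus 2-hour gap → hour 20); A (finishes hour 4). Taking the maximum gives a start of hour 20, and it finishes at 20 + 8 = hour 28.
E needs all of D (finishes hour 28); B (finishes hour 14); A (finishes hour 4). That puts its earliest start at hour 28; it finishes at 28 + 4 = hour 32.
All tasks are finished once the last one completes. Finish times: A at 4, B at 14, C at 18, D at 28, E at 32. The latest is hour 32.

32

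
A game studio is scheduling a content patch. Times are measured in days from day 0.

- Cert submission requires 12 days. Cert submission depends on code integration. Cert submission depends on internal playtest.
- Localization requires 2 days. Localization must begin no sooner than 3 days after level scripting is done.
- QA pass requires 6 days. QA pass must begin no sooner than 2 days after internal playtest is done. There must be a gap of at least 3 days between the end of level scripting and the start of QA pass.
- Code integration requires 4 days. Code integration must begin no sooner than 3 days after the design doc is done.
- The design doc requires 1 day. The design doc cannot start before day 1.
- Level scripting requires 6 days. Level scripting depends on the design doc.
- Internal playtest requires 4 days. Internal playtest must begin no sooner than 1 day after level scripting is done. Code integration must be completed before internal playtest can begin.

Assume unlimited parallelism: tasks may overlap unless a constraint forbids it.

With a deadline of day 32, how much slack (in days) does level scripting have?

The design doc cannot begin until its own release at day 1. It runs from day 1 to 1 + 1 = day 2.
Level scripting cannot begin until the design doc (finishes day 2). It runs from day 2 to 2 + 6 = day 8.

Working backward from the deadline:
Nothing follows QA pass; the deadline of day 32 is its only limit. It must start by 32 − 6 = day 26.
Cert submission must finish by day 32; it takes 12 days, so it must start by 32 − 12 = day 20.
Internal playtest feeds QA pass (must start by day 26, minus 2-day gap → day 24); cert submission (must start by day 20). Taking the minimum, internal playtest must finish by day 20 and start by 20 − 4 = day 16.
Localization must finish by day 32; it takes 2 days, so it must start by 32 − 2 = day 30.
Level scripting must finish in time for internal playtest (must start by day 16, minus 1-day gap → day 15); localization (must start by day 30, minus 3-day gap → day 27); QA pass (must start by day 26, minus 3-day gap → day 23). The tightest is day 15, so level scripting must start by 15 − 6 = day 9.
So level scripting can start as early as day 2 and as late as day 9, giving 9 − 2 = 7 days of slack.

7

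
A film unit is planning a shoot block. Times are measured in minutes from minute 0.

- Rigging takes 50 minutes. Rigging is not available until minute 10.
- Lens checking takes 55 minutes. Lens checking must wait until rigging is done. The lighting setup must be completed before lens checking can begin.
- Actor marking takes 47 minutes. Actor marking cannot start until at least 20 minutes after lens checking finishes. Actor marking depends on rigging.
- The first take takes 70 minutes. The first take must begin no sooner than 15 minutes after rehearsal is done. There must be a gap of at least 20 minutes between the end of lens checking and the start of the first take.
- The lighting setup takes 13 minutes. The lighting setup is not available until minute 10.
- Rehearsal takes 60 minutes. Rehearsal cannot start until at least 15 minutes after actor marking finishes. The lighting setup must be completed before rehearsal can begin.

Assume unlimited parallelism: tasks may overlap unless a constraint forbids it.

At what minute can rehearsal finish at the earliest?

257

The lighting setup cannot begin until its own release at minute 10. It runs from minute 10 to 10 + 13 = minute 23.
Rigging cannot begin until its own release at minute 10. It runs from minute 10 to 10 + 50 = minute 60.
For lens checking: rigging (finishes minute 60); the lighting setup (finishes minute 23). Taking the maximum gives a start of minute 60, and it finishes at 60 + 55 = minute 115.
For actor marking: lens checking (finishes minute 115, plus 20-minute gap → minute 135); rigging (finishes minute 60). Taking the maximum gives a start of minute 135, and it finishes at 135 + 47 = minute 182.
Rehearsal has to wait for actor marking (finishes minute 182, plus 15-minute gap → minute 197); the lighting setup (finishes minute 23). The latest of these is minute 197, so rehearsal runs minute 197 to 197 + 60 = minute 257.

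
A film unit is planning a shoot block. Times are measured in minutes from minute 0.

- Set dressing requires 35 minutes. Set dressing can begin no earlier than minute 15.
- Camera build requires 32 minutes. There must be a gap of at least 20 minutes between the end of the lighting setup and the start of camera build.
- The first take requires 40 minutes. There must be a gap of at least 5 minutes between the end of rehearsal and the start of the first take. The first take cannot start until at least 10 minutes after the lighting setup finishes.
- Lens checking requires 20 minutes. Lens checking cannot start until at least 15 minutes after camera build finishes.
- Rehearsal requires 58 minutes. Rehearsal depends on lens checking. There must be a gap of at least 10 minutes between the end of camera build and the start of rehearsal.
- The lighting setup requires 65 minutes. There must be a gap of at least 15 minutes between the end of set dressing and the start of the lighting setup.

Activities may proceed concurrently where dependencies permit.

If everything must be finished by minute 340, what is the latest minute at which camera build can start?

170

The first take must finish by minute 340; it takes 40 minutes, so it must start by 340 − 40 = minute 300.
Rehearsal feeds into the first take (must start by minute 300, minus 5-minute gap → minute 295); so rehearsal must finish by minute 295 and therefore start by minute 237.
Lens checking feeds into rehearsal (must start by minute 237); so lens checking must finish by minute 237 and therefore start by minute 217.
For camera build: lens checking (must start by minute 217, minus 15-minute gap → minute 202); rehearsal (must start by minute 237, minus 10-minute gap → minute 227). The most restrictive is minute 202; with a 32-minute duration, camera build must start by minute 170.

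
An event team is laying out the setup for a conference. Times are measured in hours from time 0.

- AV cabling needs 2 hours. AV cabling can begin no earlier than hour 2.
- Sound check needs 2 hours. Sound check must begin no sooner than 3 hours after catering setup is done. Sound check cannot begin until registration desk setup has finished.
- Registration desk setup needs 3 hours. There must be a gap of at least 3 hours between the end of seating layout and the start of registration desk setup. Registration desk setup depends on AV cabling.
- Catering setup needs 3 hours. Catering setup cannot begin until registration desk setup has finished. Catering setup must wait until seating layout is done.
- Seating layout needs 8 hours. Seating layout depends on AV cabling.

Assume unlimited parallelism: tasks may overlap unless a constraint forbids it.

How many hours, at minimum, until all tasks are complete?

26

After its own release at hour 2, AV cabling can start at hour 2 and finishes at hour 4.
After AV cabling (finishes hour 4), seating layout can start at hour 4 and finishes at hour 12.
For registration desk setup: seating layout (finishes hour 12, plus 3-hour gap → hour 15); AV cabling (finishes hour 4). Taking the maximum gives a start of hour 15, and it finishes at 15 + 3 = hour 18.
Catering setup needs all of registration desk setup (finishes hour 18); seating layout (finishes hour 12). That puts its earliest start at hour 18; it finishes at 18 + 3 = hour 21.
Sound check cannot start until catering setup (finishes hour 21, plus 3-hour gap → hour 24); registration desk setup (finishes hour 18). The controlling bound is hour 24, so sound check finishes at 24 + 2 = hour 26.
All tasks are finished once the last one completes. Finish times: AV cabling at 4, Seating layout at 12, Registration desk setup at 18, Catering setup at 21, Sound check at 26. The latest is hour 26.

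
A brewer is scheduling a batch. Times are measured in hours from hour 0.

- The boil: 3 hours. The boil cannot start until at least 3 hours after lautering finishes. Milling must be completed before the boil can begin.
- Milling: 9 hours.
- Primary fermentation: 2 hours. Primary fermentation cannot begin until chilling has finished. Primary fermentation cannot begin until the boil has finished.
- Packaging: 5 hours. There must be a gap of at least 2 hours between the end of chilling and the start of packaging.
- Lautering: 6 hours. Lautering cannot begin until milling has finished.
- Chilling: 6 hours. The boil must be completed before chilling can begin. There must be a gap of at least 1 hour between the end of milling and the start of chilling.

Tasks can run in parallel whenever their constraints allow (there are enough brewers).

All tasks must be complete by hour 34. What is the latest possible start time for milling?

0

Nothing follows primary fermentation; the deadline of hour 34 is its only limit. It must start by 34 − 2 = hour 32.
Nothing follows packaging; the deadline of hour 34 is its only limit. It must start by 34 − 5 = hour 29.
Chilling has several dependents: primary fermentation (must start by hour 32); packaging (must start by hour 29, minus 2-hour gap → hour 27). The earliest of those limits is hour 27, so chilling must start by 27 − 6 = hour 21.
The boil must finish in time for chilling (must start by hour 21); primary fermentation (must start by hour 32). The tightest is hour 21, so the boil must start by 21 − 3 = hour 18.
Since the boil (must start by hour 18, minus 3-hour gap → hour 15) depends on it, lautering must finish by hour 15. Backing off its 6-hour duration gives a latest start of hour 9.
Milling feeds lautering (must start by hour 9); the boil (must start by hour 18); chilling (must start by hour 21, minus 1-hour gap → hour 20). Taking the minimum, milling must finish by hour 9 and start by 9 − 9 = hour 0.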